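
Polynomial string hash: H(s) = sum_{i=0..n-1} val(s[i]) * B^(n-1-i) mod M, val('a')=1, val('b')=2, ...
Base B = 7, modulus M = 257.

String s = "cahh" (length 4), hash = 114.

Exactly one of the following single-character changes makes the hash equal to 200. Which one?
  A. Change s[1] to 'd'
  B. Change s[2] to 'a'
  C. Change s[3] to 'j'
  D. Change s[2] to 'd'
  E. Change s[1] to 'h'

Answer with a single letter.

Answer: E

Derivation:
Option A: s[1]='a'->'d', delta=(4-1)*7^2 mod 257 = 147, hash=114+147 mod 257 = 4
Option B: s[2]='h'->'a', delta=(1-8)*7^1 mod 257 = 208, hash=114+208 mod 257 = 65
Option C: s[3]='h'->'j', delta=(10-8)*7^0 mod 257 = 2, hash=114+2 mod 257 = 116
Option D: s[2]='h'->'d', delta=(4-8)*7^1 mod 257 = 229, hash=114+229 mod 257 = 86
Option E: s[1]='a'->'h', delta=(8-1)*7^2 mod 257 = 86, hash=114+86 mod 257 = 200 <-- target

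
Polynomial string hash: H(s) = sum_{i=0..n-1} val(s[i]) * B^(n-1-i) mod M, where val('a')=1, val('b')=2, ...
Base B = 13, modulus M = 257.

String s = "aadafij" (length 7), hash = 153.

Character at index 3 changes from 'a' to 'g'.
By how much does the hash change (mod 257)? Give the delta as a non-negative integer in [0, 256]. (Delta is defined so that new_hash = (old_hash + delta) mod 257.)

Delta formula: (val(new) - val(old)) * B^(n-1-k) mod M
  val('g') - val('a') = 7 - 1 = 6
  B^(n-1-k) = 13^3 mod 257 = 141
  Delta = 6 * 141 mod 257 = 75

Answer: 75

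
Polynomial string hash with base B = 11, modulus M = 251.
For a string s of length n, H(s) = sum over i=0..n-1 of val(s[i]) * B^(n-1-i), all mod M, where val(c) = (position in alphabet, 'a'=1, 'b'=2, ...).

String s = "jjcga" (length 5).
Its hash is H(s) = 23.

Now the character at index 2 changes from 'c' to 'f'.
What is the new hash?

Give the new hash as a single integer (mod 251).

val('c') = 3, val('f') = 6
Position k = 2, exponent = n-1-k = 2
B^2 mod M = 11^2 mod 251 = 121
Delta = (6 - 3) * 121 mod 251 = 112
New hash = (23 + 112) mod 251 = 135

Answer: 135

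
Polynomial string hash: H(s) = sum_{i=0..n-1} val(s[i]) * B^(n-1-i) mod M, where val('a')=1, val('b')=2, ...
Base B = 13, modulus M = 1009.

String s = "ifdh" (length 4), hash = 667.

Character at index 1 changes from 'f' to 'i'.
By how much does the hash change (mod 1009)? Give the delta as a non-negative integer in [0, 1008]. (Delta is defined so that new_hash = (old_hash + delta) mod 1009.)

Delta formula: (val(new) - val(old)) * B^(n-1-k) mod M
  val('i') - val('f') = 9 - 6 = 3
  B^(n-1-k) = 13^2 mod 1009 = 169
  Delta = 3 * 169 mod 1009 = 507

Answer: 507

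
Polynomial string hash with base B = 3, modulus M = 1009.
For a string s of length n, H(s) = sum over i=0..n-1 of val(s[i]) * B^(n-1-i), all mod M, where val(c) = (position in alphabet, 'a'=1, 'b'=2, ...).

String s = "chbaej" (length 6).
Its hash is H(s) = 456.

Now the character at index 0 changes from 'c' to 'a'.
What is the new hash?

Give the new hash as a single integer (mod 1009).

Answer: 979

Derivation:
val('c') = 3, val('a') = 1
Position k = 0, exponent = n-1-k = 5
B^5 mod M = 3^5 mod 1009 = 243
Delta = (1 - 3) * 243 mod 1009 = 523
New hash = (456 + 523) mod 1009 = 979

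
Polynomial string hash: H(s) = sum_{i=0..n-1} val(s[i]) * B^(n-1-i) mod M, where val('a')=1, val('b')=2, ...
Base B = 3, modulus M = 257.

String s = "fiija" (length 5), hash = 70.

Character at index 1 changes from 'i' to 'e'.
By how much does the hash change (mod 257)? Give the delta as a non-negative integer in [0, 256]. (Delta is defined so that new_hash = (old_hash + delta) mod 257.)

Delta formula: (val(new) - val(old)) * B^(n-1-k) mod M
  val('e') - val('i') = 5 - 9 = -4
  B^(n-1-k) = 3^3 mod 257 = 27
  Delta = -4 * 27 mod 257 = 149

Answer: 149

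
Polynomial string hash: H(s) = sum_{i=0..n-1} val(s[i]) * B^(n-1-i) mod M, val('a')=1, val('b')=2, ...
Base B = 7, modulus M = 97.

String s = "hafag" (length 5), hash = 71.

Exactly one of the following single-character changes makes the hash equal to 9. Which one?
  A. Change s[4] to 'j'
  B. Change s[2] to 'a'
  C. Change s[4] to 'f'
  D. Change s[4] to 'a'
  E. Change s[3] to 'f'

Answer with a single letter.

Option A: s[4]='g'->'j', delta=(10-7)*7^0 mod 97 = 3, hash=71+3 mod 97 = 74
Option B: s[2]='f'->'a', delta=(1-6)*7^2 mod 97 = 46, hash=71+46 mod 97 = 20
Option C: s[4]='g'->'f', delta=(6-7)*7^0 mod 97 = 96, hash=71+96 mod 97 = 70
Option D: s[4]='g'->'a', delta=(1-7)*7^0 mod 97 = 91, hash=71+91 mod 97 = 65
Option E: s[3]='a'->'f', delta=(6-1)*7^1 mod 97 = 35, hash=71+35 mod 97 = 9 <-- target

Answer: E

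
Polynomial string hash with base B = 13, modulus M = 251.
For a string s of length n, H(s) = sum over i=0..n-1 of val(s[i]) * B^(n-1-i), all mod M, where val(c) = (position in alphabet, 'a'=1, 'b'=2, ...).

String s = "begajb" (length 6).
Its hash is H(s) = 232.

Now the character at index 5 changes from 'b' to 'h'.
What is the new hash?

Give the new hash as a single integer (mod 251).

Answer: 238

Derivation:
val('b') = 2, val('h') = 8
Position k = 5, exponent = n-1-k = 0
B^0 mod M = 13^0 mod 251 = 1
Delta = (8 - 2) * 1 mod 251 = 6
New hash = (232 + 6) mod 251 = 238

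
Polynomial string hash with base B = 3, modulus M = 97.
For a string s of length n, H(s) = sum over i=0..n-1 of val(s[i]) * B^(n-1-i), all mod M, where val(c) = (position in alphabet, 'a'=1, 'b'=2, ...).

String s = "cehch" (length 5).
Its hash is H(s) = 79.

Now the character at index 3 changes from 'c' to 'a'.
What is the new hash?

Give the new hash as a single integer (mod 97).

Answer: 73

Derivation:
val('c') = 3, val('a') = 1
Position k = 3, exponent = n-1-k = 1
B^1 mod M = 3^1 mod 97 = 3
Delta = (1 - 3) * 3 mod 97 = 91
New hash = (79 + 91) mod 97 = 73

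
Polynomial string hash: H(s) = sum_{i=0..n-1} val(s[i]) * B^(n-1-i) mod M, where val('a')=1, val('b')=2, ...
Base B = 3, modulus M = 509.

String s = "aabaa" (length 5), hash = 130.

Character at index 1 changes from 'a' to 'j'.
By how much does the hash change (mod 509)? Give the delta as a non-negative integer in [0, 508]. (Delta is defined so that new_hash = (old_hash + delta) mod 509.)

Delta formula: (val(new) - val(old)) * B^(n-1-k) mod M
  val('j') - val('a') = 10 - 1 = 9
  B^(n-1-k) = 3^3 mod 509 = 27
  Delta = 9 * 27 mod 509 = 243

Answer: 243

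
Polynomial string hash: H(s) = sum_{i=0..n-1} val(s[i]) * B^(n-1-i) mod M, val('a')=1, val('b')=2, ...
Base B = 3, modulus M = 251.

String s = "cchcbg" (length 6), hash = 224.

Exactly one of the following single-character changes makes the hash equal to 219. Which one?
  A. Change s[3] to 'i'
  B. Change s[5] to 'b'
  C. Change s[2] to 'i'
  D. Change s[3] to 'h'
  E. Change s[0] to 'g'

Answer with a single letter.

Answer: B

Derivation:
Option A: s[3]='c'->'i', delta=(9-3)*3^2 mod 251 = 54, hash=224+54 mod 251 = 27
Option B: s[5]='g'->'b', delta=(2-7)*3^0 mod 251 = 246, hash=224+246 mod 251 = 219 <-- target
Option C: s[2]='h'->'i', delta=(9-8)*3^3 mod 251 = 27, hash=224+27 mod 251 = 0
Option D: s[3]='c'->'h', delta=(8-3)*3^2 mod 251 = 45, hash=224+45 mod 251 = 18
Option E: s[0]='c'->'g', delta=(7-3)*3^5 mod 251 = 219, hash=224+219 mod 251 = 192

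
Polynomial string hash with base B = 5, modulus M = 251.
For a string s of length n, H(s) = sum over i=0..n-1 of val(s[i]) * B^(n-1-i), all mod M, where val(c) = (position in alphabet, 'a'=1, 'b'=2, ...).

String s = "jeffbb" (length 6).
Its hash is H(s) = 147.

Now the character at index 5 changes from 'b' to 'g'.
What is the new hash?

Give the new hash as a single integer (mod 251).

Answer: 152

Derivation:
val('b') = 2, val('g') = 7
Position k = 5, exponent = n-1-k = 0
B^0 mod M = 5^0 mod 251 = 1
Delta = (7 - 2) * 1 mod 251 = 5
New hash = (147 + 5) mod 251 = 152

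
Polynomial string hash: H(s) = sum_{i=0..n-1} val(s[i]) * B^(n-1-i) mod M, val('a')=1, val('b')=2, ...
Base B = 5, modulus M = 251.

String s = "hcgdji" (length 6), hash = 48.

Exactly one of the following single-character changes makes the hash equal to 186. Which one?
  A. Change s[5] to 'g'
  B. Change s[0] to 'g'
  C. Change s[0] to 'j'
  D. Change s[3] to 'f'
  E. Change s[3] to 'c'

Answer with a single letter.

Answer: B

Derivation:
Option A: s[5]='i'->'g', delta=(7-9)*5^0 mod 251 = 249, hash=48+249 mod 251 = 46
Option B: s[0]='h'->'g', delta=(7-8)*5^5 mod 251 = 138, hash=48+138 mod 251 = 186 <-- target
Option C: s[0]='h'->'j', delta=(10-8)*5^5 mod 251 = 226, hash=48+226 mod 251 = 23
Option D: s[3]='d'->'f', delta=(6-4)*5^2 mod 251 = 50, hash=48+50 mod 251 = 98
Option E: s[3]='d'->'c', delta=(3-4)*5^2 mod 251 = 226, hash=48+226 mod 251 = 23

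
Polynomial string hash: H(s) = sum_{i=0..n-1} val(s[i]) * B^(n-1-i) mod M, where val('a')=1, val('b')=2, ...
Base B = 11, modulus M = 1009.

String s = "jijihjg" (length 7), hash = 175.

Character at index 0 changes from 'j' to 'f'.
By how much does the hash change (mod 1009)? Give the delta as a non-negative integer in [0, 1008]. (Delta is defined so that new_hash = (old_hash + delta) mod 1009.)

Answer: 972

Derivation:
Delta formula: (val(new) - val(old)) * B^(n-1-k) mod M
  val('f') - val('j') = 6 - 10 = -4
  B^(n-1-k) = 11^6 mod 1009 = 766
  Delta = -4 * 766 mod 1009 = 972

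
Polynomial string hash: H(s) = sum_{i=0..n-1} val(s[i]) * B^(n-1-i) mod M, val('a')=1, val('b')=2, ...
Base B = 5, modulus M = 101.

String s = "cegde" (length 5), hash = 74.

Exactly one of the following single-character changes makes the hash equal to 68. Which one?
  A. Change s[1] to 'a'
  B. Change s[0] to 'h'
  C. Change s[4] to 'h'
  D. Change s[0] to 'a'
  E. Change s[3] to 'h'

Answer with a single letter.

Answer: B

Derivation:
Option A: s[1]='e'->'a', delta=(1-5)*5^3 mod 101 = 5, hash=74+5 mod 101 = 79
Option B: s[0]='c'->'h', delta=(8-3)*5^4 mod 101 = 95, hash=74+95 mod 101 = 68 <-- target
Option C: s[4]='e'->'h', delta=(8-5)*5^0 mod 101 = 3, hash=74+3 mod 101 = 77
Option D: s[0]='c'->'a', delta=(1-3)*5^4 mod 101 = 63, hash=74+63 mod 101 = 36
Option E: s[3]='d'->'h', delta=(8-4)*5^1 mod 101 = 20, hash=74+20 mod 101 = 94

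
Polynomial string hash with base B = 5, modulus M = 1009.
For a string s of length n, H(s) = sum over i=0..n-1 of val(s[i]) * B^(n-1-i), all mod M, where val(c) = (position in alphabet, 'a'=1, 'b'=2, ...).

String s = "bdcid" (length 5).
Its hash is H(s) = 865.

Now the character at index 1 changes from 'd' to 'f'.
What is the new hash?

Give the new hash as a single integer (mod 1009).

val('d') = 4, val('f') = 6
Position k = 1, exponent = n-1-k = 3
B^3 mod M = 5^3 mod 1009 = 125
Delta = (6 - 4) * 125 mod 1009 = 250
New hash = (865 + 250) mod 1009 = 106

Answer: 106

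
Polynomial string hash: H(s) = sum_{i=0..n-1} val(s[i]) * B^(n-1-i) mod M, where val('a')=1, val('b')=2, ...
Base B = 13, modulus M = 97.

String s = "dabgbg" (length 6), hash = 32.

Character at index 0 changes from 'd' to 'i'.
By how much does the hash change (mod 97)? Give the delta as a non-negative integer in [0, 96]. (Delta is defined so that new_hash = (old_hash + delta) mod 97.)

Delta formula: (val(new) - val(old)) * B^(n-1-k) mod M
  val('i') - val('d') = 9 - 4 = 5
  B^(n-1-k) = 13^5 mod 97 = 74
  Delta = 5 * 74 mod 97 = 79

Answer: 79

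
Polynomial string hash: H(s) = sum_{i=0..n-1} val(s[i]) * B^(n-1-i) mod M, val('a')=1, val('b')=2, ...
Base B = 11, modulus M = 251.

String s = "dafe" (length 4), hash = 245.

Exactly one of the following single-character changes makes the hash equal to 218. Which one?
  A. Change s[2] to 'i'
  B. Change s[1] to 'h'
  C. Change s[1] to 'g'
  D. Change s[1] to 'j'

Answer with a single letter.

Answer: C

Derivation:
Option A: s[2]='f'->'i', delta=(9-6)*11^1 mod 251 = 33, hash=245+33 mod 251 = 27
Option B: s[1]='a'->'h', delta=(8-1)*11^2 mod 251 = 94, hash=245+94 mod 251 = 88
Option C: s[1]='a'->'g', delta=(7-1)*11^2 mod 251 = 224, hash=245+224 mod 251 = 218 <-- target
Option D: s[1]='a'->'j', delta=(10-1)*11^2 mod 251 = 85, hash=245+85 mod 251 = 79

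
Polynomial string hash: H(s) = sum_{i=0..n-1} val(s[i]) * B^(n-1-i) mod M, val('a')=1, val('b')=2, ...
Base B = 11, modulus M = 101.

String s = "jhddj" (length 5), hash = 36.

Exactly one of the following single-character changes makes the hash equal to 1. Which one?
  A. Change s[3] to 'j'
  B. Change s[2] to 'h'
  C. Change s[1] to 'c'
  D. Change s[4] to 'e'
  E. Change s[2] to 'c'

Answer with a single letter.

Answer: A

Derivation:
Option A: s[3]='d'->'j', delta=(10-4)*11^1 mod 101 = 66, hash=36+66 mod 101 = 1 <-- target
Option B: s[2]='d'->'h', delta=(8-4)*11^2 mod 101 = 80, hash=36+80 mod 101 = 15
Option C: s[1]='h'->'c', delta=(3-8)*11^3 mod 101 = 11, hash=36+11 mod 101 = 47
Option D: s[4]='j'->'e', delta=(5-10)*11^0 mod 101 = 96, hash=36+96 mod 101 = 31
Option E: s[2]='d'->'c', delta=(3-4)*11^2 mod 101 = 81, hash=36+81 mod 101 = 16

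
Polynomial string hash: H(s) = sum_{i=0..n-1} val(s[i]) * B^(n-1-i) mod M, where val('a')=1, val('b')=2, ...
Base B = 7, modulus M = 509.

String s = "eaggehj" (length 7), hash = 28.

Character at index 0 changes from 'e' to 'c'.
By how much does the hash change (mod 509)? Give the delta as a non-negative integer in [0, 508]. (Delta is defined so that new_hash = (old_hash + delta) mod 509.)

Delta formula: (val(new) - val(old)) * B^(n-1-k) mod M
  val('c') - val('e') = 3 - 5 = -2
  B^(n-1-k) = 7^6 mod 509 = 70
  Delta = -2 * 70 mod 509 = 369

Answer: 369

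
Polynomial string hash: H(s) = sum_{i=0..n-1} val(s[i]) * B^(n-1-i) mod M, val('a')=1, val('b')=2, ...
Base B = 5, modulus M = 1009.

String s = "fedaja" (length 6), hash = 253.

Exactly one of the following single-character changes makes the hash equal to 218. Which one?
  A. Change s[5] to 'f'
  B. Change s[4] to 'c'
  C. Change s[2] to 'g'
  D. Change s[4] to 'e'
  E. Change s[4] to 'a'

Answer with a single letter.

Option A: s[5]='a'->'f', delta=(6-1)*5^0 mod 1009 = 5, hash=253+5 mod 1009 = 258
Option B: s[4]='j'->'c', delta=(3-10)*5^1 mod 1009 = 974, hash=253+974 mod 1009 = 218 <-- target
Option C: s[2]='d'->'g', delta=(7-4)*5^3 mod 1009 = 375, hash=253+375 mod 1009 = 628
Option D: s[4]='j'->'e', delta=(5-10)*5^1 mod 1009 = 984, hash=253+984 mod 1009 = 228
Option E: s[4]='j'->'a', delta=(1-10)*5^1 mod 1009 = 964, hash=253+964 mod 1009 = 208

Answer: B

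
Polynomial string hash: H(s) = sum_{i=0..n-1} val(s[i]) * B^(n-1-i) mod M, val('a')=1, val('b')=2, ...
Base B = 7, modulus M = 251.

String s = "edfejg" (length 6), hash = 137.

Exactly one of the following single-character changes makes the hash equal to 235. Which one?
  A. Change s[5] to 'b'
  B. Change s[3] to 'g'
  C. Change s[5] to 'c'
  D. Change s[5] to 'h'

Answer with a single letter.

Answer: B

Derivation:
Option A: s[5]='g'->'b', delta=(2-7)*7^0 mod 251 = 246, hash=137+246 mod 251 = 132
Option B: s[3]='e'->'g', delta=(7-5)*7^2 mod 251 = 98, hash=137+98 mod 251 = 235 <-- target
Option C: s[5]='g'->'c', delta=(3-7)*7^0 mod 251 = 247, hash=137+247 mod 251 = 133
Option D: s[5]='g'->'h', delta=(8-7)*7^0 mod 251 = 1, hash=137+1 mod 251 = 138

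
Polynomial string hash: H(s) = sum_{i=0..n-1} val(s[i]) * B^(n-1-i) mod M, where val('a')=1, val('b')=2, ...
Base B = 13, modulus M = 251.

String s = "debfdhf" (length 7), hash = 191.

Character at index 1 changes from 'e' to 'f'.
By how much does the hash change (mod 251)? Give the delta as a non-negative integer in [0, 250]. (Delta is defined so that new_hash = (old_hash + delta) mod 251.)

Answer: 64

Derivation:
Delta formula: (val(new) - val(old)) * B^(n-1-k) mod M
  val('f') - val('e') = 6 - 5 = 1
  B^(n-1-k) = 13^5 mod 251 = 64
  Delta = 1 * 64 mod 251 = 64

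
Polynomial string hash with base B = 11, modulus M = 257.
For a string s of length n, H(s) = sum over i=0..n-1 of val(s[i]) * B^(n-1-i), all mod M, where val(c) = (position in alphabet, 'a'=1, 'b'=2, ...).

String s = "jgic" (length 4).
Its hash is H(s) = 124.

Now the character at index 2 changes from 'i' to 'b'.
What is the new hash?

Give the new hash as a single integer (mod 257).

Answer: 47

Derivation:
val('i') = 9, val('b') = 2
Position k = 2, exponent = n-1-k = 1
B^1 mod M = 11^1 mod 257 = 11
Delta = (2 - 9) * 11 mod 257 = 180
New hash = (124 + 180) mod 257 = 47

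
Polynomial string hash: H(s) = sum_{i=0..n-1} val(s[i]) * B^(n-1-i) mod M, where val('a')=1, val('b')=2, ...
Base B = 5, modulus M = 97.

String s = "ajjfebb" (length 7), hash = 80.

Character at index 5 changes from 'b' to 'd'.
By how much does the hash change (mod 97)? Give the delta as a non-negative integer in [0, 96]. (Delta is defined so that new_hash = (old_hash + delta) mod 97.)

Delta formula: (val(new) - val(old)) * B^(n-1-k) mod M
  val('d') - val('b') = 4 - 2 = 2
  B^(n-1-k) = 5^1 mod 97 = 5
  Delta = 2 * 5 mod 97 = 10

Answer: 10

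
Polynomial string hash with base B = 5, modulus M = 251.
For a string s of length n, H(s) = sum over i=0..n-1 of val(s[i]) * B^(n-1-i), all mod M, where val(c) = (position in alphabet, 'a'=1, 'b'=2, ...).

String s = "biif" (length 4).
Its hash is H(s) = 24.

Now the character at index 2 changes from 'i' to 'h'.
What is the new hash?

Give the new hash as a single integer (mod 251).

Answer: 19

Derivation:
val('i') = 9, val('h') = 8
Position k = 2, exponent = n-1-k = 1
B^1 mod M = 5^1 mod 251 = 5
Delta = (8 - 9) * 5 mod 251 = 246
New hash = (24 + 246) mod 251 = 19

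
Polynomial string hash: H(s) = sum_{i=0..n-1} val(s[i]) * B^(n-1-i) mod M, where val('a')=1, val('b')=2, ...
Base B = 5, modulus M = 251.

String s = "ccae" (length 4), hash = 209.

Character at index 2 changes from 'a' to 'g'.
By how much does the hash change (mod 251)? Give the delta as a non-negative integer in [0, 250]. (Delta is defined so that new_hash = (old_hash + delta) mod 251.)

Answer: 30

Derivation:
Delta formula: (val(new) - val(old)) * B^(n-1-k) mod M
  val('g') - val('a') = 7 - 1 = 6
  B^(n-1-k) = 5^1 mod 251 = 5
  Delta = 6 * 5 mod 251 = 30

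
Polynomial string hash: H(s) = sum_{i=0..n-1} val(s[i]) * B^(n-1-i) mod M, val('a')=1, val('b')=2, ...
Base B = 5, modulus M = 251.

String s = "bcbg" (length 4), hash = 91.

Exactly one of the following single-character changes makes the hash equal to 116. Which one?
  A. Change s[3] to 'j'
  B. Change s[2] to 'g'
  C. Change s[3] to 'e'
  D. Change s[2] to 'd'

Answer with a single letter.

Answer: B

Derivation:
Option A: s[3]='g'->'j', delta=(10-7)*5^0 mod 251 = 3, hash=91+3 mod 251 = 94
Option B: s[2]='b'->'g', delta=(7-2)*5^1 mod 251 = 25, hash=91+25 mod 251 = 116 <-- target
Option C: s[3]='g'->'e', delta=(5-7)*5^0 mod 251 = 249, hash=91+249 mod 251 = 89
Option D: s[2]='b'->'d', delta=(4-2)*5^1 mod 251 = 10, hash=91+10 mod 251 = 101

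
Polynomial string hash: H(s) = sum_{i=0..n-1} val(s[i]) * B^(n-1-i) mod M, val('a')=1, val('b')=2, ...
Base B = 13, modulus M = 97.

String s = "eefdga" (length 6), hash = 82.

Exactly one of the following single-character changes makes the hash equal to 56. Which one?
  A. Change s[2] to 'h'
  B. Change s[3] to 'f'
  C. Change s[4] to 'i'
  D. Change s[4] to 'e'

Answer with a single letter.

Option A: s[2]='f'->'h', delta=(8-6)*13^3 mod 97 = 29, hash=82+29 mod 97 = 14
Option B: s[3]='d'->'f', delta=(6-4)*13^2 mod 97 = 47, hash=82+47 mod 97 = 32
Option C: s[4]='g'->'i', delta=(9-7)*13^1 mod 97 = 26, hash=82+26 mod 97 = 11
Option D: s[4]='g'->'e', delta=(5-7)*13^1 mod 97 = 71, hash=82+71 mod 97 = 56 <-- target

Answer: D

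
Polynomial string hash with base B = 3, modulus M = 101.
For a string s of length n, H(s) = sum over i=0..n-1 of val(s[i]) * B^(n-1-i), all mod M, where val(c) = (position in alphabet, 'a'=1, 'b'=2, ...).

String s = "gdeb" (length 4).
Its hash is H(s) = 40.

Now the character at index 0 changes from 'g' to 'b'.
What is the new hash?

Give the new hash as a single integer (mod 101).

Answer: 6

Derivation:
val('g') = 7, val('b') = 2
Position k = 0, exponent = n-1-k = 3
B^3 mod M = 3^3 mod 101 = 27
Delta = (2 - 7) * 27 mod 101 = 67
New hash = (40 + 67) mod 101 = 6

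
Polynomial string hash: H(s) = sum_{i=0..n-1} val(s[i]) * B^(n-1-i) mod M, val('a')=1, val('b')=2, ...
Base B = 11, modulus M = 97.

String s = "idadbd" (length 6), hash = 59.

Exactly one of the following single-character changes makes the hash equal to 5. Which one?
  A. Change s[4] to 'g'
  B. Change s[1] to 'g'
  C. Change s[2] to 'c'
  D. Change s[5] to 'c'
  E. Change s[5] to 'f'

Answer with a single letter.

Option A: s[4]='b'->'g', delta=(7-2)*11^1 mod 97 = 55, hash=59+55 mod 97 = 17
Option B: s[1]='d'->'g', delta=(7-4)*11^4 mod 97 = 79, hash=59+79 mod 97 = 41
Option C: s[2]='a'->'c', delta=(3-1)*11^3 mod 97 = 43, hash=59+43 mod 97 = 5 <-- target
Option D: s[5]='d'->'c', delta=(3-4)*11^0 mod 97 = 96, hash=59+96 mod 97 = 58
Option E: s[5]='d'->'f', delta=(6-4)*11^0 mod 97 = 2, hash=59+2 mod 97 = 61

Answer: C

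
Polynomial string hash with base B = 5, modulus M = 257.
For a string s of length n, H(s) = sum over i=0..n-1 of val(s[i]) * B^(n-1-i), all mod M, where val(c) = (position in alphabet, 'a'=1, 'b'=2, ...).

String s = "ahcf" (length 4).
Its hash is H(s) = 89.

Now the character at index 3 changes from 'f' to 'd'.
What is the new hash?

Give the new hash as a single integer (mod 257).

Answer: 87

Derivation:
val('f') = 6, val('d') = 4
Position k = 3, exponent = n-1-k = 0
B^0 mod M = 5^0 mod 257 = 1
Delta = (4 - 6) * 1 mod 257 = 255
New hash = (89 + 255) mod 257 = 87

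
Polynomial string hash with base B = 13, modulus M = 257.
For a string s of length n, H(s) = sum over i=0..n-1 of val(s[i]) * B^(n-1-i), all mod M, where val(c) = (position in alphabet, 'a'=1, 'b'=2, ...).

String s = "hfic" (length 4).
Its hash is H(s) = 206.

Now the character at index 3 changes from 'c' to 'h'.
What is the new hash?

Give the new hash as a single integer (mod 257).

val('c') = 3, val('h') = 8
Position k = 3, exponent = n-1-k = 0
B^0 mod M = 13^0 mod 257 = 1
Delta = (8 - 3) * 1 mod 257 = 5
New hash = (206 + 5) mod 257 = 211

Answer: 211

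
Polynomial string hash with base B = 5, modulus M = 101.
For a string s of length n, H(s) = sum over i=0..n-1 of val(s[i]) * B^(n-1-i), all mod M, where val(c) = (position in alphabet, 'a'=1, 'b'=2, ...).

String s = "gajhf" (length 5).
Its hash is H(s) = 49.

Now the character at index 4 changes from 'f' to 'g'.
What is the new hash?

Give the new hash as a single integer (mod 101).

val('f') = 6, val('g') = 7
Position k = 4, exponent = n-1-k = 0
B^0 mod M = 5^0 mod 101 = 1
Delta = (7 - 6) * 1 mod 101 = 1
New hash = (49 + 1) mod 101 = 50

Answer: 50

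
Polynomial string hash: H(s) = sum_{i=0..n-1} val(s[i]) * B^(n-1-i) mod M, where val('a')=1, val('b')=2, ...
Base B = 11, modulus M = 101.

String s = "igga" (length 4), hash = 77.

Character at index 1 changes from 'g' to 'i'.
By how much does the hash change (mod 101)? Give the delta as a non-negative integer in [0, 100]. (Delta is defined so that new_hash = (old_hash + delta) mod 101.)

Delta formula: (val(new) - val(old)) * B^(n-1-k) mod M
  val('i') - val('g') = 9 - 7 = 2
  B^(n-1-k) = 11^2 mod 101 = 20
  Delta = 2 * 20 mod 101 = 40

Answer: 40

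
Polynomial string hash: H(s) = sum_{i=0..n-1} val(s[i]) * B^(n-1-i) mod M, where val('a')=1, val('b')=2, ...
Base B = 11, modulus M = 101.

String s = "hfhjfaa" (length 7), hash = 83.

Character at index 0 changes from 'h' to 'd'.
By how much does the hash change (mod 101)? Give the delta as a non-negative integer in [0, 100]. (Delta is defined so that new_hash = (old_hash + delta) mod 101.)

Delta formula: (val(new) - val(old)) * B^(n-1-k) mod M
  val('d') - val('h') = 4 - 8 = -4
  B^(n-1-k) = 11^6 mod 101 = 21
  Delta = -4 * 21 mod 101 = 17

Answer: 17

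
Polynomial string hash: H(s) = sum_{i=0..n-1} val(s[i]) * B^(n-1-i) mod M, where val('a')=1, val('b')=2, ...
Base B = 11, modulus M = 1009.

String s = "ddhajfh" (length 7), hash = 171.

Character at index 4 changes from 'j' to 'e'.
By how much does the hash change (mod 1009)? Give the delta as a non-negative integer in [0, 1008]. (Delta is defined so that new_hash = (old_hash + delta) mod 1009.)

Delta formula: (val(new) - val(old)) * B^(n-1-k) mod M
  val('e') - val('j') = 5 - 10 = -5
  B^(n-1-k) = 11^2 mod 1009 = 121
  Delta = -5 * 121 mod 1009 = 404

Answer: 404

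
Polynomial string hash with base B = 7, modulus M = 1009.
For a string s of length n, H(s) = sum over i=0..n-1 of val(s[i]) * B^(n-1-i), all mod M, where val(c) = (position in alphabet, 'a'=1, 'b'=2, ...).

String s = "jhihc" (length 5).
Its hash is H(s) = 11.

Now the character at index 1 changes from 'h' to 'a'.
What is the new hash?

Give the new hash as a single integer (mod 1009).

val('h') = 8, val('a') = 1
Position k = 1, exponent = n-1-k = 3
B^3 mod M = 7^3 mod 1009 = 343
Delta = (1 - 8) * 343 mod 1009 = 626
New hash = (11 + 626) mod 1009 = 637

Answer: 637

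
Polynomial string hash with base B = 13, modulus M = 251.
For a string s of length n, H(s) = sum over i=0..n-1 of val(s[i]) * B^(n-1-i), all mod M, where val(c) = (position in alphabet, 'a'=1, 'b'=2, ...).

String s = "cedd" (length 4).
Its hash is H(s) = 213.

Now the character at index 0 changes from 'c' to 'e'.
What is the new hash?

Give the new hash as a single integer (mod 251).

Answer: 89

Derivation:
val('c') = 3, val('e') = 5
Position k = 0, exponent = n-1-k = 3
B^3 mod M = 13^3 mod 251 = 189
Delta = (5 - 3) * 189 mod 251 = 127
New hash = (213 + 127) mod 251 = 89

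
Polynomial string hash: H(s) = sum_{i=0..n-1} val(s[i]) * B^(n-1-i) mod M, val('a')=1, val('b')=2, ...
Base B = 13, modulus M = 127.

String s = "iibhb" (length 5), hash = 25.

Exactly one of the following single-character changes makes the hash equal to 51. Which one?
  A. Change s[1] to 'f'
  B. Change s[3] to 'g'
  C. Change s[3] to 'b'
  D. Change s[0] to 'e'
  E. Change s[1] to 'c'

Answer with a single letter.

Option A: s[1]='i'->'f', delta=(6-9)*13^3 mod 127 = 13, hash=25+13 mod 127 = 38
Option B: s[3]='h'->'g', delta=(7-8)*13^1 mod 127 = 114, hash=25+114 mod 127 = 12
Option C: s[3]='h'->'b', delta=(2-8)*13^1 mod 127 = 49, hash=25+49 mod 127 = 74
Option D: s[0]='i'->'e', delta=(5-9)*13^4 mod 127 = 56, hash=25+56 mod 127 = 81
Option E: s[1]='i'->'c', delta=(3-9)*13^3 mod 127 = 26, hash=25+26 mod 127 = 51 <-- target

Answer: E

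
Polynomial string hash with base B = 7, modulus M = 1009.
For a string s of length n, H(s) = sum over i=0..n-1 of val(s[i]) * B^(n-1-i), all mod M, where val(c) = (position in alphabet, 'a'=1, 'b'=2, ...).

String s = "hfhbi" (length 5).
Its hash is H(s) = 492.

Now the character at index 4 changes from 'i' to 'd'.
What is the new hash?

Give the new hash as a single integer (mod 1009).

Answer: 487

Derivation:
val('i') = 9, val('d') = 4
Position k = 4, exponent = n-1-k = 0
B^0 mod M = 7^0 mod 1009 = 1
Delta = (4 - 9) * 1 mod 1009 = 1004
New hash = (492 + 1004) mod 1009 = 487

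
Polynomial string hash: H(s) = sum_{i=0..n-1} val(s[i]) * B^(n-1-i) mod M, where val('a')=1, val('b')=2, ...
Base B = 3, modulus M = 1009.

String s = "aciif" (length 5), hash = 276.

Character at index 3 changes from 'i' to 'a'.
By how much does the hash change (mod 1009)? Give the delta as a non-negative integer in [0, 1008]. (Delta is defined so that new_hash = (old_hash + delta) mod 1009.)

Delta formula: (val(new) - val(old)) * B^(n-1-k) mod M
  val('a') - val('i') = 1 - 9 = -8
  B^(n-1-k) = 3^1 mod 1009 = 3
  Delta = -8 * 3 mod 1009 = 985

Answer: 985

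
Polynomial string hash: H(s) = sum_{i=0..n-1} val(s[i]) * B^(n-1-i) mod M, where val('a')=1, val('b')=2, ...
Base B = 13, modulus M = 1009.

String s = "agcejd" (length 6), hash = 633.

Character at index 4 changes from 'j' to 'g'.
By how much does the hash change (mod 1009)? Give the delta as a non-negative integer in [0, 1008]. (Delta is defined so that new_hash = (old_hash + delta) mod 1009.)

Delta formula: (val(new) - val(old)) * B^(n-1-k) mod M
  val('g') - val('j') = 7 - 10 = -3
  B^(n-1-k) = 13^1 mod 1009 = 13
  Delta = -3 * 13 mod 1009 = 970

Answer: 970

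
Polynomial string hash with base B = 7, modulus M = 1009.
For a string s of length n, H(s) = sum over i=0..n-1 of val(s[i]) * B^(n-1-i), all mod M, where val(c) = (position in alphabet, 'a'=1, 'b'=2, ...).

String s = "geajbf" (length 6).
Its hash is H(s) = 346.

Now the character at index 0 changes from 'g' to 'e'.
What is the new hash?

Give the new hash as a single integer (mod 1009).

val('g') = 7, val('e') = 5
Position k = 0, exponent = n-1-k = 5
B^5 mod M = 7^5 mod 1009 = 663
Delta = (5 - 7) * 663 mod 1009 = 692
New hash = (346 + 692) mod 1009 = 29

Answer: 29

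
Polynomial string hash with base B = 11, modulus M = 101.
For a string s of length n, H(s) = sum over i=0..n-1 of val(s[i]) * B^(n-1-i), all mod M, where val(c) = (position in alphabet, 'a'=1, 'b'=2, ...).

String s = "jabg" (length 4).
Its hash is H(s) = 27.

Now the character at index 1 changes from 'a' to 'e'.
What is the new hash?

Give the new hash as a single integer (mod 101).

val('a') = 1, val('e') = 5
Position k = 1, exponent = n-1-k = 2
B^2 mod M = 11^2 mod 101 = 20
Delta = (5 - 1) * 20 mod 101 = 80
New hash = (27 + 80) mod 101 = 6

Answer: 6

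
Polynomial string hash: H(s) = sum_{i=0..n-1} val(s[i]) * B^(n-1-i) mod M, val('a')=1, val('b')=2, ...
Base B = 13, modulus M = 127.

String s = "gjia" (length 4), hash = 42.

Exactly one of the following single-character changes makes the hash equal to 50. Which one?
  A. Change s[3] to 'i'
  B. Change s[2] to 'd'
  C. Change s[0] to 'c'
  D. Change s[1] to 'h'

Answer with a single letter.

Answer: A

Derivation:
Option A: s[3]='a'->'i', delta=(9-1)*13^0 mod 127 = 8, hash=42+8 mod 127 = 50 <-- target
Option B: s[2]='i'->'d', delta=(4-9)*13^1 mod 127 = 62, hash=42+62 mod 127 = 104
Option C: s[0]='g'->'c', delta=(3-7)*13^3 mod 127 = 102, hash=42+102 mod 127 = 17
Option D: s[1]='j'->'h', delta=(8-10)*13^2 mod 127 = 43, hash=42+43 mod 127 = 85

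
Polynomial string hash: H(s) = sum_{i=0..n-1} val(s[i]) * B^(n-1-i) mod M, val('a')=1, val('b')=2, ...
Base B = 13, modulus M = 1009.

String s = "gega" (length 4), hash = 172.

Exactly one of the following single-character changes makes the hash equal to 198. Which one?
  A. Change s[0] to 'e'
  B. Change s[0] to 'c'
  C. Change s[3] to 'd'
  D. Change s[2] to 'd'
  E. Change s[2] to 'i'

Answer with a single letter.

Answer: E

Derivation:
Option A: s[0]='g'->'e', delta=(5-7)*13^3 mod 1009 = 651, hash=172+651 mod 1009 = 823
Option B: s[0]='g'->'c', delta=(3-7)*13^3 mod 1009 = 293, hash=172+293 mod 1009 = 465
Option C: s[3]='a'->'d', delta=(4-1)*13^0 mod 1009 = 3, hash=172+3 mod 1009 = 175
Option D: s[2]='g'->'d', delta=(4-7)*13^1 mod 1009 = 970, hash=172+970 mod 1009 = 133
Option E: s[2]='g'->'i', delta=(9-7)*13^1 mod 1009 = 26, hash=172+26 mod 1009 = 198 <-- target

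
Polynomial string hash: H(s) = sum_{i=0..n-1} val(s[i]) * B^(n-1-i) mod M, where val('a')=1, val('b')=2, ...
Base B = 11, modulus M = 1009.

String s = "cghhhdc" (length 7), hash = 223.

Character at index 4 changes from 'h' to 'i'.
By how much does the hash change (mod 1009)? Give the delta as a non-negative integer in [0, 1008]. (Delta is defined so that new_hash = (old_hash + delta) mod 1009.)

Delta formula: (val(new) - val(old)) * B^(n-1-k) mod M
  val('i') - val('h') = 9 - 8 = 1
  B^(n-1-k) = 11^2 mod 1009 = 121
  Delta = 1 * 121 mod 1009 = 121

Answer: 121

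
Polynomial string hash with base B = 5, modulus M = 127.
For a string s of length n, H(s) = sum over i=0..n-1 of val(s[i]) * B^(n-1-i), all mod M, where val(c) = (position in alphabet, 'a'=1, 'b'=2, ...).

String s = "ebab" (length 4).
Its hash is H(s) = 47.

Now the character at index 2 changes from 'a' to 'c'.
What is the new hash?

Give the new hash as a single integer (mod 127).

Answer: 57

Derivation:
val('a') = 1, val('c') = 3
Position k = 2, exponent = n-1-k = 1
B^1 mod M = 5^1 mod 127 = 5
Delta = (3 - 1) * 5 mod 127 = 10
New hash = (47 + 10) mod 127 = 57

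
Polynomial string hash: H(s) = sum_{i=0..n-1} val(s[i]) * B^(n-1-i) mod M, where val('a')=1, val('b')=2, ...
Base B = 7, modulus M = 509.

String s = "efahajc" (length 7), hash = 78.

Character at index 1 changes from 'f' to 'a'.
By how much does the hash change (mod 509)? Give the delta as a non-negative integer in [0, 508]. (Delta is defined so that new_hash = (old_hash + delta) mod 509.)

Answer: 459

Derivation:
Delta formula: (val(new) - val(old)) * B^(n-1-k) mod M
  val('a') - val('f') = 1 - 6 = -5
  B^(n-1-k) = 7^5 mod 509 = 10
  Delta = -5 * 10 mod 509 = 459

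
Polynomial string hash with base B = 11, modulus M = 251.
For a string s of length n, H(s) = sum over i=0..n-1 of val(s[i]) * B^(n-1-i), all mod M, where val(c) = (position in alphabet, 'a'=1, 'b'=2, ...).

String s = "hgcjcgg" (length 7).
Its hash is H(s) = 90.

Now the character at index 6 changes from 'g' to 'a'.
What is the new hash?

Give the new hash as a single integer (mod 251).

val('g') = 7, val('a') = 1
Position k = 6, exponent = n-1-k = 0
B^0 mod M = 11^0 mod 251 = 1
Delta = (1 - 7) * 1 mod 251 = 245
New hash = (90 + 245) mod 251 = 84

Answer: 84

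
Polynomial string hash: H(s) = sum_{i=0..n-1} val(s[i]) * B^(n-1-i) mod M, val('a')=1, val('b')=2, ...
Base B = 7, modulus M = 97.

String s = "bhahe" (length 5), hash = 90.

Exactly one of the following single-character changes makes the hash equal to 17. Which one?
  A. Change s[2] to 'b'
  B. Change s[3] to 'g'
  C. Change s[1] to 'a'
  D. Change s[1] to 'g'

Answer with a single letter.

Option A: s[2]='a'->'b', delta=(2-1)*7^2 mod 97 = 49, hash=90+49 mod 97 = 42
Option B: s[3]='h'->'g', delta=(7-8)*7^1 mod 97 = 90, hash=90+90 mod 97 = 83
Option C: s[1]='h'->'a', delta=(1-8)*7^3 mod 97 = 24, hash=90+24 mod 97 = 17 <-- target
Option D: s[1]='h'->'g', delta=(7-8)*7^3 mod 97 = 45, hash=90+45 mod 97 = 38

Answer: C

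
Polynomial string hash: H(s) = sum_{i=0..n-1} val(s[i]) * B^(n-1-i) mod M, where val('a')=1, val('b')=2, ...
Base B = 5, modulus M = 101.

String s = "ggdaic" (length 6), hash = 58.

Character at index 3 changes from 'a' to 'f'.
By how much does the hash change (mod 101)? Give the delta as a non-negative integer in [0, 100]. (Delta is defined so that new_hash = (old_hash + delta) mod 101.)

Delta formula: (val(new) - val(old)) * B^(n-1-k) mod M
  val('f') - val('a') = 6 - 1 = 5
  B^(n-1-k) = 5^2 mod 101 = 25
  Delta = 5 * 25 mod 101 = 24

Answer: 24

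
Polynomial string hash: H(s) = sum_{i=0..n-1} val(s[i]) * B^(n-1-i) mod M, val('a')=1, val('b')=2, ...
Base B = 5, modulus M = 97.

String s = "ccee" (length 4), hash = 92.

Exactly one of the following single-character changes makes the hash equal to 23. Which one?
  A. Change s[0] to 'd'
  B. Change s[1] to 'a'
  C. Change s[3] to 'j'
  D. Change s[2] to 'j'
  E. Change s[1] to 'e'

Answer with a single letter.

Answer: A

Derivation:
Option A: s[0]='c'->'d', delta=(4-3)*5^3 mod 97 = 28, hash=92+28 mod 97 = 23 <-- target
Option B: s[1]='c'->'a', delta=(1-3)*5^2 mod 97 = 47, hash=92+47 mod 97 = 42
Option C: s[3]='e'->'j', delta=(10-5)*5^0 mod 97 = 5, hash=92+5 mod 97 = 0
Option D: s[2]='e'->'j', delta=(10-5)*5^1 mod 97 = 25, hash=92+25 mod 97 = 20
Option E: s[1]='c'->'e', delta=(5-3)*5^2 mod 97 = 50, hash=92+50 mod 97 = 45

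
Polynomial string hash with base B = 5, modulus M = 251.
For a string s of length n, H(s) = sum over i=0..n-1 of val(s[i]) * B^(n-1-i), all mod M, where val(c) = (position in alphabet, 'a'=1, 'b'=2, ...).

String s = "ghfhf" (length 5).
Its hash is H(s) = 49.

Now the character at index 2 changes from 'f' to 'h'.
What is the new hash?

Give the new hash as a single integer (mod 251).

val('f') = 6, val('h') = 8
Position k = 2, exponent = n-1-k = 2
B^2 mod M = 5^2 mod 251 = 25
Delta = (8 - 6) * 25 mod 251 = 50
New hash = (49 + 50) mod 251 = 99

Answer: 99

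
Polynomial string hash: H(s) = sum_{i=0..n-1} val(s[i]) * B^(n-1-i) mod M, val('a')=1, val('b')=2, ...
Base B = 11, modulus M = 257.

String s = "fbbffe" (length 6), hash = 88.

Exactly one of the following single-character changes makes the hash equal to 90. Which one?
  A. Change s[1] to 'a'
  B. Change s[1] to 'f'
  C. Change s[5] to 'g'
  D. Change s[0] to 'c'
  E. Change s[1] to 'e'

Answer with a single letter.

Option A: s[1]='b'->'a', delta=(1-2)*11^4 mod 257 = 8, hash=88+8 mod 257 = 96
Option B: s[1]='b'->'f', delta=(6-2)*11^4 mod 257 = 225, hash=88+225 mod 257 = 56
Option C: s[5]='e'->'g', delta=(7-5)*11^0 mod 257 = 2, hash=88+2 mod 257 = 90 <-- target
Option D: s[0]='f'->'c', delta=(3-6)*11^5 mod 257 = 7, hash=88+7 mod 257 = 95
Option E: s[1]='b'->'e', delta=(5-2)*11^4 mod 257 = 233, hash=88+233 mod 257 = 64

Answer: C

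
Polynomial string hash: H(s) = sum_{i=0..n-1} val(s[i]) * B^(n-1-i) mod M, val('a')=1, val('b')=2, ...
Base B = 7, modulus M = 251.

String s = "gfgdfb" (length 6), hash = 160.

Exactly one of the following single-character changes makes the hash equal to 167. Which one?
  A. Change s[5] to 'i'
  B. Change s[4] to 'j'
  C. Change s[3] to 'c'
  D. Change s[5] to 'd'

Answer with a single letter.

Option A: s[5]='b'->'i', delta=(9-2)*7^0 mod 251 = 7, hash=160+7 mod 251 = 167 <-- target
Option B: s[4]='f'->'j', delta=(10-6)*7^1 mod 251 = 28, hash=160+28 mod 251 = 188
Option C: s[3]='d'->'c', delta=(3-4)*7^2 mod 251 = 202, hash=160+202 mod 251 = 111
Option D: s[5]='b'->'d', delta=(4-2)*7^0 mod 251 = 2, hash=160+2 mod 251 = 162

Answer: A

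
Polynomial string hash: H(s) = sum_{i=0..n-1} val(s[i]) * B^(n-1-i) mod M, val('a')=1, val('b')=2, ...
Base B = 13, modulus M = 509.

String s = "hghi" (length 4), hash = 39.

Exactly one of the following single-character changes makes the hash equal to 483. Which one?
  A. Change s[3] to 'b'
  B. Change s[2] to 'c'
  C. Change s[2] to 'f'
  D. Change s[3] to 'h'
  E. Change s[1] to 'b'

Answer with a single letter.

Answer: B

Derivation:
Option A: s[3]='i'->'b', delta=(2-9)*13^0 mod 509 = 502, hash=39+502 mod 509 = 32
Option B: s[2]='h'->'c', delta=(3-8)*13^1 mod 509 = 444, hash=39+444 mod 509 = 483 <-- target
Option C: s[2]='h'->'f', delta=(6-8)*13^1 mod 509 = 483, hash=39+483 mod 509 = 13
Option D: s[3]='i'->'h', delta=(8-9)*13^0 mod 509 = 508, hash=39+508 mod 509 = 38
Option E: s[1]='g'->'b', delta=(2-7)*13^2 mod 509 = 173, hash=39+173 mod 509 = 212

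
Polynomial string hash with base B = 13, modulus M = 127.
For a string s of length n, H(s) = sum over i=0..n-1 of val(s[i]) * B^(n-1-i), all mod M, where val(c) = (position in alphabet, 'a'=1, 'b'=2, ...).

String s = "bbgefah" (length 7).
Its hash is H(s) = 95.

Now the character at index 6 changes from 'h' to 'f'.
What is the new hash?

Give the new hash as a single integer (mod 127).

Answer: 93

Derivation:
val('h') = 8, val('f') = 6
Position k = 6, exponent = n-1-k = 0
B^0 mod M = 13^0 mod 127 = 1
Delta = (6 - 8) * 1 mod 127 = 125
New hash = (95 + 125) mod 127 = 93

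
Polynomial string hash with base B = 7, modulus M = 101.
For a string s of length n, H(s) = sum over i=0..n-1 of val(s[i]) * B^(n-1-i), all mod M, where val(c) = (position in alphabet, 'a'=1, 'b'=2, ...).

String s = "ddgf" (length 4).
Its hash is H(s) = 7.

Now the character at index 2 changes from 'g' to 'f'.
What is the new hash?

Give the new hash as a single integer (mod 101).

val('g') = 7, val('f') = 6
Position k = 2, exponent = n-1-k = 1
B^1 mod M = 7^1 mod 101 = 7
Delta = (6 - 7) * 7 mod 101 = 94
New hash = (7 + 94) mod 101 = 0

Answer: 0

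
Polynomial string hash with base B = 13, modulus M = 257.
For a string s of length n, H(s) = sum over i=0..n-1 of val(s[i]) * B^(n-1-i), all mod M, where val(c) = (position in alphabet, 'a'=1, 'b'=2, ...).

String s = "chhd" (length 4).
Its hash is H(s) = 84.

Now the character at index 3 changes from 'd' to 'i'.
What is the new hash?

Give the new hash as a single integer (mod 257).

val('d') = 4, val('i') = 9
Position k = 3, exponent = n-1-k = 0
B^0 mod M = 13^0 mod 257 = 1
Delta = (9 - 4) * 1 mod 257 = 5
New hash = (84 + 5) mod 257 = 89

Answer: 89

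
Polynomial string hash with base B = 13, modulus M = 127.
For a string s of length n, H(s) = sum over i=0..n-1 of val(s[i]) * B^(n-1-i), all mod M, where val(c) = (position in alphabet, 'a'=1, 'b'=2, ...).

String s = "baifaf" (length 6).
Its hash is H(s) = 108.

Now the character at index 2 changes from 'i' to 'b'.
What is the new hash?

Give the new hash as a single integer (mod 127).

Answer: 96

Derivation:
val('i') = 9, val('b') = 2
Position k = 2, exponent = n-1-k = 3
B^3 mod M = 13^3 mod 127 = 38
Delta = (2 - 9) * 38 mod 127 = 115
New hash = (108 + 115) mod 127 = 96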